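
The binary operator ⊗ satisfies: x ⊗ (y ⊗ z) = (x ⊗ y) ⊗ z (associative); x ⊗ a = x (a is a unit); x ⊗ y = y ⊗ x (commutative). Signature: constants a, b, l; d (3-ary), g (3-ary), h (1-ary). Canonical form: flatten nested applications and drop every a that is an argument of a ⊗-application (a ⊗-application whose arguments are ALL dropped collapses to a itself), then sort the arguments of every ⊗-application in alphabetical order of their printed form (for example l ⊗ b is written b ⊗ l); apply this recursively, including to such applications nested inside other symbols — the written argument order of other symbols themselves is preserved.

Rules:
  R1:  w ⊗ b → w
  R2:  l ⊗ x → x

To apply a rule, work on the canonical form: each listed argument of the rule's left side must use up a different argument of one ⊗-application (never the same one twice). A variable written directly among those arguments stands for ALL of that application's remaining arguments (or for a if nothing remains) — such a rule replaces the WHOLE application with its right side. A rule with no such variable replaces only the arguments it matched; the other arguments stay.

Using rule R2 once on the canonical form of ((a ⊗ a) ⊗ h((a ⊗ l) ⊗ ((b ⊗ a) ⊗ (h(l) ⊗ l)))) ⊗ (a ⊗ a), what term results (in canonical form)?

Answer: h(b ⊗ h(l) ⊗ l)

Derivation:
Canonical form:  h(b ⊗ h(l) ⊗ l ⊗ l)
R2 matches:  uses l;  x := b ⊗ h(l) ⊗ l
The variable takes the whole remainder — replace the entire application.
New term:  h(b ⊗ h(l) ⊗ l)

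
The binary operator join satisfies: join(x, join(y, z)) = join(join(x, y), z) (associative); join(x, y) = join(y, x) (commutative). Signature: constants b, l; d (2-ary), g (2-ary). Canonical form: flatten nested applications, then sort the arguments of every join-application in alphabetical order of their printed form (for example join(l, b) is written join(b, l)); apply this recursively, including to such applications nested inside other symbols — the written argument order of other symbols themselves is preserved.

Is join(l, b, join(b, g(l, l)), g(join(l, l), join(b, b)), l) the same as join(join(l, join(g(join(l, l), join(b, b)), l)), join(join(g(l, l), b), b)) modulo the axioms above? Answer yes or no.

Left:  join(l, b, join(b, g(l, l)), g(join(l, l), join(b, b)), l)
  Flatten:  join(l, b, b, g(l, l), g(join(l, l), join(b, b)), l)
  Sort:  join(b, b, g(join(l, l), join(b, b)), g(l, l), l, l)
Right:  join(join(l, join(g(join(l, l), join(b, b)), l)), join(join(g(l, l), b), b))
  Un-nest:  join(l, g(join(l, l), join(b, b)), l, g(l, l), b, b)
  Order the arguments:  join(b, b, g(join(l, l), join(b, b)), g(l, l), l, l)

Answer: yes — both canonical forms are join(b, b, g(join(l, l), join(b, b)), g(l, l), l, l)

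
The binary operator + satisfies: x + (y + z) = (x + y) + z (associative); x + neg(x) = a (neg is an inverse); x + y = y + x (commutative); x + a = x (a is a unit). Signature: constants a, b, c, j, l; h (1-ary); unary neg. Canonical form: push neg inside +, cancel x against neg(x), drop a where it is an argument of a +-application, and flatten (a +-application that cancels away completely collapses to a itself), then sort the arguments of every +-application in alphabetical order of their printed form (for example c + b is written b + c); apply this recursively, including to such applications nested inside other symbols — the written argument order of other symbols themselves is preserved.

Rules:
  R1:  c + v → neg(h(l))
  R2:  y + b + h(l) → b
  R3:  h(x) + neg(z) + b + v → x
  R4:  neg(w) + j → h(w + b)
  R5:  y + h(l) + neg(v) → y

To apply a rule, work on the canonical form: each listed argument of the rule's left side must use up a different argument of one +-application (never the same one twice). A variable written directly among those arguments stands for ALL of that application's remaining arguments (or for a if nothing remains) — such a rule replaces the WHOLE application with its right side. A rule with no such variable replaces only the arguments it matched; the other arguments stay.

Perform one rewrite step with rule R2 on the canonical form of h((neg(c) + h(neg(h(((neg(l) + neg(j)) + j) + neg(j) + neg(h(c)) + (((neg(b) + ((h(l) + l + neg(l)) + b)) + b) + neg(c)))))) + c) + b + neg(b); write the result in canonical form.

Canonical form:  h(h(neg(h(b + h(l) + neg(c) + neg(h(c)) + neg(j) + neg(l)))))
Apply R2:  consuming b, h(l);  y := neg(c) + neg(h(c)) + neg(j) + neg(l)
Every leftover argument binds to the variable; the entire application is replaced.
Giving:  h(h(neg(h(b))))

Answer: h(h(neg(h(b))))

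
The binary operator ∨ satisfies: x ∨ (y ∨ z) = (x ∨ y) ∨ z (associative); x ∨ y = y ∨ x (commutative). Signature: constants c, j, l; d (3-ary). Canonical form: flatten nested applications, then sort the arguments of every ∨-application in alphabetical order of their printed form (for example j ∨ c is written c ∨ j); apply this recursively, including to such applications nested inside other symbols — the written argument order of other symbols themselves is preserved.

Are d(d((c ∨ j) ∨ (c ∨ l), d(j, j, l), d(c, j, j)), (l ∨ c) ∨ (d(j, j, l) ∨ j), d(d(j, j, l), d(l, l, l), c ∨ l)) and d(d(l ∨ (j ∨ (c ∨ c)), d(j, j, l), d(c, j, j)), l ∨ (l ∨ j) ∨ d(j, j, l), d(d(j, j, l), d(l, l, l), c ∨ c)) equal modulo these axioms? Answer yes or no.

Left:  d(d((c ∨ j) ∨ (c ∨ l), d(j, j, l), d(c, j, j)), (l ∨ c) ∨ (d(j, j, l) ∨ j), d(d(j, j, l), d(l, l, l), c ∨ l))
  Focus inside:  (l ∨ c) ∨ (d(j, j, l) ∨ j)
  Flatten:  l ∨ c ∨ d(j, j, l) ∨ j
  Sort arguments:  c ∨ d(j, j, l) ∨ j ∨ l
  Put back:  d(d(c ∨ c ∨ j ∨ l, d(j, j, l), d(c, j, j)), c ∨ d(j, j, l) ∨ j ∨ l, d(d(j, j, l), d(l, l, l), c ∨ l))
Right:  d(d(l ∨ (j ∨ (c ∨ c)), d(j, j, l), d(c, j, j)), l ∨ (l ∨ j) ∨ d(j, j, l), d(d(j, j, l), d(l, l, l), c ∨ c))
  Work inside:  l ∨ (l ∨ j) ∨ d(j, j, l)
  Merge nested applications:  l ∨ l ∨ j ∨ d(j, j, l)
  Sort:  d(j, j, l) ∨ j ∨ l ∨ l
  Reassemble:  d(d(c ∨ c ∨ j ∨ l, d(j, j, l), d(c, j, j)), d(j, j, l) ∨ j ∨ l ∨ l, d(d(j, j, l), d(l, l, l), c ∨ c))

Answer: no — d(d(c ∨ c ∨ j ∨ l, d(j, j, l), d(c, j, j)), c ∨ d(j, j, l) ∨ j ∨ l, d(d(j, j, l), d(l, l, l), c ∨ l)) vs d(d(c ∨ c ∨ j ∨ l, d(j, j, l), d(c, j, j)), d(j, j, l) ∨ j ∨ l ∨ l, d(d(j, j, l), d(l, l, l), c ∨ c))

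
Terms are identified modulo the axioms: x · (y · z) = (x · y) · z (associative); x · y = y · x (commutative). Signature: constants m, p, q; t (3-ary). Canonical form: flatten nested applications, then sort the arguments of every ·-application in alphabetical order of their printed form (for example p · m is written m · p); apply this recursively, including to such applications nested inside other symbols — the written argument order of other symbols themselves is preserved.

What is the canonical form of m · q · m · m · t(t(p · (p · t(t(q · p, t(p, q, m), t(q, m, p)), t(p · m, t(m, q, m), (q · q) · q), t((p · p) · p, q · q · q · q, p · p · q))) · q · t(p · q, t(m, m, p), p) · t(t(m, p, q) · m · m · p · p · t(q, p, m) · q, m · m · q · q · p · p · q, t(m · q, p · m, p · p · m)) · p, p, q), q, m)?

Answer: m · m · m · q · t(t(p · p · p · q · t(m · m · p · p · q · t(m, p, q) · t(q, p, m), m · m · p · p · q · q · q, t(m · q, m · p, m · p · p)) · t(p · q, t(m, m, p), p) · t(t(p · q, t(p, q, m), t(q, m, p)), t(m · p, t(m, q, m), q · q · q), t(p · p · p, q · q · q · q, p · p · q)), p, q), q, m)

Derivation:
Canonicalize subterm:  t(t(p · (p · t(t(q · p, t(p, q, m), t(q, m, p)), t(p · m, t(m, q, m), (q · q) · q), t((p · p) · p, q · q · q · q, p · p · q))) · q · t(p · q, t(m, m, p), p) · t(t(m, p, q) · m · m · p · p · t(q, p, m) · q, m · m · q · q · p · p · q, t(m · q, p · m, p · p · m)) · p, p, q), q, m)  →  t(t(p · p · p · q · t(m · m · p · p · q · t(m, p, q) · t(q, p, m), m · m · p · p · q · q · q, t(m · q, m · p, m · p · p)) · t(p · q, t(m, m, p), p) · t(t(p · q, t(p, q, m), t(q, m, p)), t(m · p, t(m, q, m), q · q · q), t(p · p · p, q · q · q · q, p · p · q)), p, q), q, m)
Sort:  m · m · m · q · t(t(p · p · p · q · t(m · m · p · p · q · t(m, p, q) · t(q, p, m), m · m · p · p · q · q · q, t(m · q, m · p, m · p · p)) · t(p · q, t(m, m, p), p) · t(t(p · q, t(p, q, m), t(q, m, p)), t(m · p, t(m, q, m), q · q · q), t(p · p · p, q · q · q · q, p · p · q)), p, q), q, m)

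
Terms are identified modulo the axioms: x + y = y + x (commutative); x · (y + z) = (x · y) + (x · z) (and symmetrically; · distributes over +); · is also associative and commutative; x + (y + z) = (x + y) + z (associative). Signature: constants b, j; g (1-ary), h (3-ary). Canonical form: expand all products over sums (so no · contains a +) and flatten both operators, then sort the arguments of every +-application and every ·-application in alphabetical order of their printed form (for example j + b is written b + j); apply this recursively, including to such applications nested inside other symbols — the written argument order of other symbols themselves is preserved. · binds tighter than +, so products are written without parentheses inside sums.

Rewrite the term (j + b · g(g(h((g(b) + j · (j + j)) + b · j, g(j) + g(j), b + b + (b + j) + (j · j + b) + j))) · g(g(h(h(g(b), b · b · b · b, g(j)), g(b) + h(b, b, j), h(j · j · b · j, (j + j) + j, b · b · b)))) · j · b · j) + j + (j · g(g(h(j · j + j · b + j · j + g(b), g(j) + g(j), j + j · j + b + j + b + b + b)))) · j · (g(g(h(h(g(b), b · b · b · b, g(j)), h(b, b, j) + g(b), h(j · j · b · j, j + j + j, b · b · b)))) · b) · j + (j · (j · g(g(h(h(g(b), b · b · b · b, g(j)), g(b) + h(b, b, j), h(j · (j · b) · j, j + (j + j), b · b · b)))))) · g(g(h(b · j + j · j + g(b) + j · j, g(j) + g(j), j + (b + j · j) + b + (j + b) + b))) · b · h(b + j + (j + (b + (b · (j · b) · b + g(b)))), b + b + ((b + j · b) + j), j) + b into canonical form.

Answer: b + b · b · g(g(h(b · j + g(b) + j · j + j · j, g(j) + g(j), b + b + b + b + j + j + j · j))) · g(g(h(h(g(b), b · b · b · b, g(j)), g(b) + h(b, b, j), h(b · j · j · j, j + j + j, b · b · b)))) · j · j + b · g(g(h(b · j + g(b) + j · j + j · j, g(j) + g(j), b + b + b + b + j + j + j · j))) · g(g(h(h(g(b), b · b · b · b, g(j)), g(b) + h(b, b, j), h(b · j · j · j, j + j + j, b · b · b)))) · h(b + b + b · b · b · j + g(b) + j + j, b + b + b + b · j + j, j) · j · j + b · g(g(h(b · j + g(b) + j · j + j · j, g(j) + g(j), b + b + b + b + j + j + j · j))) · g(g(h(h(g(b), b · b · b · b, g(j)), g(b) + h(b, b, j), h(b · j · j · j, j + j + j, b · b · b)))) · j · j · j + j + j

Derivation:
Expand products over sums:  j + b · b · g(g(h(b · j + g(b) + j · j + j · j, g(j) + g(j), b + b + b + b + j + j + j · j))) · g(g(h(h(g(b), b · b · b · b, g(j)), g(b) + h(b, b, j), h(b · j · j · j, j + j + j, b · b · b)))) · j · j + j + b · g(g(h(b · j + g(b) + j · j + j · j, g(j) + g(j), b + b + b + b + j + j + j · j))) · g(g(h(h(g(b), b · b · b · b, g(j)), g(b) + h(b, b, j), h(b · j · j · j, j + j + j, b · b · b)))) · j · j · j + b · g(g(h(b · j + g(b) + j · j + j · j, g(j) + g(j), b + b + b + b + j + j + j · j))) · g(g(h(h(g(b), b · b · b · b, g(j)), g(b) + h(b, b, j), h(b · j · j · j, j + j + j, b · b · b)))) · h(b + b + b · b · b · j + g(b) + j + j, b + b + b + b · j + j, j) · j · j + b
Order the arguments:  b + b · b · g(g(h(b · j + g(b) + j · j + j · j, g(j) + g(j), b + b + b + b + j + j + j · j))) · g(g(h(h(g(b), b · b · b · b, g(j)), g(b) + h(b, b, j), h(b · j · j · j, j + j + j, b · b · b)))) · j · j + b · g(g(h(b · j + g(b) + j · j + j · j, g(j) + g(j), b + b + b + b + j + j + j · j))) · g(g(h(h(g(b), b · b · b · b, g(j)), g(b) + h(b, b, j), h(b · j · j · j, j + j + j, b · b · b)))) · h(b + b + b · b · b · j + g(b) + j + j, b + b + b + b · j + j, j) · j · j + b · g(g(h(b · j + g(b) + j · j + j · j, g(j) + g(j), b + b + b + b + j + j + j · j))) · g(g(h(h(g(b), b · b · b · b, g(j)), g(b) + h(b, b, j), h(b · j · j · j, j + j + j, b · b · b)))) · j · j · j + j + j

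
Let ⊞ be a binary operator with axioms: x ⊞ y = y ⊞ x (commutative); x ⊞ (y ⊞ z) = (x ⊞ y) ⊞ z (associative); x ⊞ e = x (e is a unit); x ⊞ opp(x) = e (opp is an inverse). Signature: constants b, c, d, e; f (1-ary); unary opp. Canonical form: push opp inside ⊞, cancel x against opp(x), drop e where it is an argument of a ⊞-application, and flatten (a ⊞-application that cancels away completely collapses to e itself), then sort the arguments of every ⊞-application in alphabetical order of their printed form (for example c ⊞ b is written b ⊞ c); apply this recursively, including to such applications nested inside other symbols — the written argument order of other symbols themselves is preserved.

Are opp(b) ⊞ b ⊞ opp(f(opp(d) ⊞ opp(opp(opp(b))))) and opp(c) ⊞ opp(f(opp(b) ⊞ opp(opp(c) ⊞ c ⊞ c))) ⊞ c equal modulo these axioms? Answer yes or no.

Answer: no — opp(f(opp(b) ⊞ opp(d))) vs opp(f(opp(b) ⊞ opp(c)))

Derivation:
Left:  opp(b) ⊞ b ⊞ opp(f(opp(d) ⊞ opp(opp(opp(b)))))
  Push opp inside:  distribute opp over ⊞ and collapse double opp
  Cancel:  b cancels
  Collect terms:  opp(f(opp(b) ⊞ opp(d)))
Right:  opp(c) ⊞ opp(f(opp(b) ⊞ opp(opp(c) ⊞ c ⊞ c))) ⊞ c
  Push opp inside:  distribute opp over ⊞ and collapse double opp
  Inverses cancel:  c cancels
  Combine occurrences:  opp(f(opp(b) ⊞ opp(c)))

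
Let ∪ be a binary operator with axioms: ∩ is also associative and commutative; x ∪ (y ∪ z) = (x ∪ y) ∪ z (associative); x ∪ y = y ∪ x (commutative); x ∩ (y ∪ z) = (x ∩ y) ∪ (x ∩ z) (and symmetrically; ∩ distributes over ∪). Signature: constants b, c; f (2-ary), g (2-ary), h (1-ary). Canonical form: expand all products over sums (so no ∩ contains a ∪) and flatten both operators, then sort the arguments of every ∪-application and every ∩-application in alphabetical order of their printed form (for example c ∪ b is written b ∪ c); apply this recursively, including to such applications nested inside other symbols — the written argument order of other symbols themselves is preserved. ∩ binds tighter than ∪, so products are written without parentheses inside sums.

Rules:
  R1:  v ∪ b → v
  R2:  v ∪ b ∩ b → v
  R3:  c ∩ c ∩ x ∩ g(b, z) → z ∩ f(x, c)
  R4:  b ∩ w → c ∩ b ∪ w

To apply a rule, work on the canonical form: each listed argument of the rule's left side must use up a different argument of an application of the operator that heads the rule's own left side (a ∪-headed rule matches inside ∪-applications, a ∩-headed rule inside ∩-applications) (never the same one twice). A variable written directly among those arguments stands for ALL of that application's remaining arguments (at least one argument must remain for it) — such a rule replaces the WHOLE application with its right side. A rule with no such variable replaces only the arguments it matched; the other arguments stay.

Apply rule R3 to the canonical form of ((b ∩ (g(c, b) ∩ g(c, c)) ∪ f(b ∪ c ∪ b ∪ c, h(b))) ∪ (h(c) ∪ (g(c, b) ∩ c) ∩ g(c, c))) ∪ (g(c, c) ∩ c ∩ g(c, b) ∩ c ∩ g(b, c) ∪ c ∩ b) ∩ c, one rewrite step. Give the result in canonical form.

Canonical form:  b ∩ c ∩ c ∪ b ∩ g(c, b) ∩ g(c, c) ∪ c ∩ c ∩ c ∩ g(b, c) ∩ g(c, b) ∩ g(c, c) ∪ c ∩ g(c, b) ∩ g(c, c) ∪ f(b ∪ b ∪ c ∪ c, h(b)) ∪ h(c)
Match R3:  consume c, c, g(b, c);  x := c ∩ g(c, b) ∩ g(c, c), z := c
The variable takes the whole remainder — replace the entire application.
New term:  b ∩ c ∩ c ∪ b ∩ g(c, b) ∩ g(c, c) ∪ c ∩ f(c ∩ g(c, b) ∩ g(c, c), c) ∪ c ∩ g(c, b) ∩ g(c, c) ∪ f(b ∪ b ∪ c ∪ c, h(b)) ∪ h(c)

Answer: b ∩ c ∩ c ∪ b ∩ g(c, b) ∩ g(c, c) ∪ c ∩ f(c ∩ g(c, b) ∩ g(c, c), c) ∪ c ∩ g(c, b) ∩ g(c, c) ∪ f(b ∪ b ∪ c ∪ c, h(b)) ∪ h(c)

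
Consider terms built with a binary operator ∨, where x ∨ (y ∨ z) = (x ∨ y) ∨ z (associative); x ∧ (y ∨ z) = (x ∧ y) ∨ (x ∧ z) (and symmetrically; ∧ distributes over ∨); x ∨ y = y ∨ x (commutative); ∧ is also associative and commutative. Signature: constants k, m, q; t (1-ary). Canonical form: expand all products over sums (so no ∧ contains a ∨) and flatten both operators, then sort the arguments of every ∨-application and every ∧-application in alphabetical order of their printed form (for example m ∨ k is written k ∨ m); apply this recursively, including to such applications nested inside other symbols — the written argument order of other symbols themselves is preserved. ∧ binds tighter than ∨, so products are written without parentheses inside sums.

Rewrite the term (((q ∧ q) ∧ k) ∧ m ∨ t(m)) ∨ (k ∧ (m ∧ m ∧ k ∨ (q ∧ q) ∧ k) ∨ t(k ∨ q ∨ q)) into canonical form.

Answer: k ∧ k ∧ m ∧ m ∨ k ∧ k ∧ q ∧ q ∨ k ∧ m ∧ q ∧ q ∨ t(k ∨ q ∨ q) ∨ t(m)

Derivation:
Expand:  k ∧ m ∧ q ∧ q ∨ t(m) ∨ k ∧ k ∧ m ∧ m ∨ k ∧ k ∧ q ∧ q ∨ t(k ∨ q ∨ q)
Sort:  k ∧ k ∧ m ∧ m ∨ k ∧ k ∧ q ∧ q ∨ k ∧ m ∧ q ∧ q ∨ t(k ∨ q ∨ q) ∨ t(m)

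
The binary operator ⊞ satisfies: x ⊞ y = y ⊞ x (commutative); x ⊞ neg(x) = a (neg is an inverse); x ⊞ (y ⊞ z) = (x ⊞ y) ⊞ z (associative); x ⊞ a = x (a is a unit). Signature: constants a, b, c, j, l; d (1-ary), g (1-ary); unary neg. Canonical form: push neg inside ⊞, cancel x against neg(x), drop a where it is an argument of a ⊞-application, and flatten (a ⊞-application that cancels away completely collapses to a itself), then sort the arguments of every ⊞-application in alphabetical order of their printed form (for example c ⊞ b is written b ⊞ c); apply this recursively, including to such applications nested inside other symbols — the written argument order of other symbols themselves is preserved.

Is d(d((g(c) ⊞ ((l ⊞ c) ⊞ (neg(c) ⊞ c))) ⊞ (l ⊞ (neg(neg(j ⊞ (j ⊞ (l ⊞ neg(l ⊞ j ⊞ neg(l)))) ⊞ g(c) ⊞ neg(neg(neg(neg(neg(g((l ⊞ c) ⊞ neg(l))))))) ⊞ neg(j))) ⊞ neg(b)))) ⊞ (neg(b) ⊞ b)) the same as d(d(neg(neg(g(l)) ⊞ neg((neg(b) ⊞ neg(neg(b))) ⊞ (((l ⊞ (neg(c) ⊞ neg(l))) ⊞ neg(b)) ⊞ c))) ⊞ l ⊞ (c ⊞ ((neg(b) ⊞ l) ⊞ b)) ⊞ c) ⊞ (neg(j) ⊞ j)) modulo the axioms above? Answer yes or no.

Left:  d(d((g(c) ⊞ ((l ⊞ c) ⊞ (neg(c) ⊞ c))) ⊞ (l ⊞ (neg(neg(j ⊞ (j ⊞ (l ⊞ neg(l ⊞ j ⊞ neg(l)))) ⊞ g(c) ⊞ neg(neg(neg(neg(neg(g((l ⊞ c) ⊞ neg(l))))))) ⊞ neg(j))) ⊞ neg(b)))) ⊞ (neg(b) ⊞ b))
  Focus inside:  d((g(c) ⊞ ((l ⊞ c) ⊞ (neg(c) ⊞ c))) ⊞ (l ⊞ (neg(neg(j ⊞ (j ⊞ (l ⊞ neg(l ⊞ j ⊞ neg(l)))) ⊞ g(c) ⊞ neg(neg(neg(neg(neg(g((l ⊞ c) ⊞ neg(l))))))) ⊞ neg(j))) ⊞ neg(b)))) ⊞ (neg(b) ⊞ b)
  Push neg inside:  distribute neg over ⊞ and collapse double neg
  Cancel inverse pairs:  b cancels
  Collect:  d(c ⊞ g(c) ⊞ l ⊞ l ⊞ l ⊞ neg(b))
  Reassemble:  d(d(c ⊞ g(c) ⊞ l ⊞ l ⊞ l ⊞ neg(b)))
Right:  d(d(neg(neg(g(l)) ⊞ neg((neg(b) ⊞ neg(neg(b))) ⊞ (((l ⊞ (neg(c) ⊞ neg(l))) ⊞ neg(b)) ⊞ c))) ⊞ l ⊞ (c ⊞ ((neg(b) ⊞ l) ⊞ b)) ⊞ c) ⊞ (neg(j) ⊞ j))
  Descend into:  d(neg(neg(g(l)) ⊞ neg((neg(b) ⊞ neg(neg(b))) ⊞ (((l ⊞ (neg(c) ⊞ neg(l))) ⊞ neg(b)) ⊞ c))) ⊞ l ⊞ (c ⊞ ((neg(b) ⊞ l) ⊞ b)) ⊞ c) ⊞ (neg(j) ⊞ j)
  Push neg inside:  distribute neg over ⊞ and collapse double neg
  Cancel:  j cancels
  Collect terms:  d(c ⊞ c ⊞ g(l) ⊞ l ⊞ l ⊞ neg(b))
  Reassemble:  d(d(c ⊞ c ⊞ g(l) ⊞ l ⊞ l ⊞ neg(b)))

Answer: no — d(d(c ⊞ g(c) ⊞ l ⊞ l ⊞ l ⊞ neg(b))) vs d(d(c ⊞ c ⊞ g(l) ⊞ l ⊞ l ⊞ neg(b)))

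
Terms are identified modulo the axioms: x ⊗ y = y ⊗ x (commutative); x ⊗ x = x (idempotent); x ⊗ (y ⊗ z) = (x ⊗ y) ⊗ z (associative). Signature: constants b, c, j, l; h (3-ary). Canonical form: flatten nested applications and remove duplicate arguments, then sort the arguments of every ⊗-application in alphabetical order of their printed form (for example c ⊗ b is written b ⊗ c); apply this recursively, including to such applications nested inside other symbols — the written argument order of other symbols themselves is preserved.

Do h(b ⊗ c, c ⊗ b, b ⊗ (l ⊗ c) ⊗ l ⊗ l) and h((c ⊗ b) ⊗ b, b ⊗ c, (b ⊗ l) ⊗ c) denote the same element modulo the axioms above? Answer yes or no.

Answer: yes — both canonical forms are h(b ⊗ c, b ⊗ c, b ⊗ c ⊗ l)

Derivation:
Left:  h(b ⊗ c, c ⊗ b, b ⊗ (l ⊗ c) ⊗ l ⊗ l)
  Focus inside:  b ⊗ (l ⊗ c) ⊗ l ⊗ l
  Un-nest:  b ⊗ l ⊗ c ⊗ l ⊗ l
  Idempotence:  drop duplicate l, l
  Sort arguments:  b ⊗ c ⊗ l
  Put back:  h(b ⊗ c, b ⊗ c, b ⊗ c ⊗ l)
Right:  h((c ⊗ b) ⊗ b, b ⊗ c, (b ⊗ l) ⊗ c)
  Focus inside:  (b ⊗ l) ⊗ c
  Flatten:  b ⊗ l ⊗ c
  Order the arguments:  b ⊗ c ⊗ l
  Rebuild:  h(b ⊗ c, b ⊗ c, b ⊗ c ⊗ l)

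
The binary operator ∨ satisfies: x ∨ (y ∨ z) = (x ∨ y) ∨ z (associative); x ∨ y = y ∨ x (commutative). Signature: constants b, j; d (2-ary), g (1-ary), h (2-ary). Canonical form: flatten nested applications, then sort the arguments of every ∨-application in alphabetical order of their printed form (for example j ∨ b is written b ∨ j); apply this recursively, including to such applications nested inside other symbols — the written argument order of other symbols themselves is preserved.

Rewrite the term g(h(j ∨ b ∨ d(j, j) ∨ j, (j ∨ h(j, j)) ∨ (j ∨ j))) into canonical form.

Work inside:  (j ∨ h(j, j)) ∨ (j ∨ j)
Flatten:  j ∨ h(j, j) ∨ j ∨ j
Order the arguments:  h(j, j) ∨ j ∨ j ∨ j
Put back:  g(h(b ∨ d(j, j) ∨ j ∨ j, h(j, j) ∨ j ∨ j ∨ j))

Answer: g(h(b ∨ d(j, j) ∨ j ∨ j, h(j, j) ∨ j ∨ j ∨ j))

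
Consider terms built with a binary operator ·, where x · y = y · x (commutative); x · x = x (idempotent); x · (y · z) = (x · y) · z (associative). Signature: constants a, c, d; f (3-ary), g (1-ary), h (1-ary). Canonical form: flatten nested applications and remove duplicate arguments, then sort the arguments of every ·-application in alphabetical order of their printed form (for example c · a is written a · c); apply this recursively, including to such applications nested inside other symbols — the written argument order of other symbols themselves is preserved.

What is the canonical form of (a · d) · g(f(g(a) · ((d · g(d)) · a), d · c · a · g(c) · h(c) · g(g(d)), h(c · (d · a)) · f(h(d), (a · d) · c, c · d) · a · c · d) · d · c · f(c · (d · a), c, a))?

Merge nested applications:  a · d · g(f(g(a) · ((d · g(d)) · a), d · c · a · g(c) · h(c) · g(g(d)), h(c · (d · a)) · f(h(d), (a · d) · c, c · d) · a · c · d) · d · c · f(c · (d · a), c, a))
Canonicalize subterm:  g(f(g(a) · ((d · g(d)) · a), d · c · a · g(c) · h(c) · g(g(d)), h(c · (d · a)) · f(h(d), (a · d) · c, c · d) · a · c · d) · d · c · f(c · (d · a), c, a))  →  g(c · d · f(a · c · d, c, a) · f(a · d · g(a) · g(d), a · c · d · g(c) · g(g(d)) · h(c), a · c · d · f(h(d), a · c · d, c · d) · h(a · c · d)))
Sort arguments:  a · d · g(c · d · f(a · c · d, c, a) · f(a · d · g(a) · g(d), a · c · d · g(c) · g(g(d)) · h(c), a · c · d · f(h(d), a · c · d, c · d) · h(a · c · d)))

Answer: a · d · g(c · d · f(a · c · d, c, a) · f(a · d · g(a) · g(d), a · c · d · g(c) · g(g(d)) · h(c), a · c · d · f(h(d), a · c · d, c · d) · h(a · c · d)))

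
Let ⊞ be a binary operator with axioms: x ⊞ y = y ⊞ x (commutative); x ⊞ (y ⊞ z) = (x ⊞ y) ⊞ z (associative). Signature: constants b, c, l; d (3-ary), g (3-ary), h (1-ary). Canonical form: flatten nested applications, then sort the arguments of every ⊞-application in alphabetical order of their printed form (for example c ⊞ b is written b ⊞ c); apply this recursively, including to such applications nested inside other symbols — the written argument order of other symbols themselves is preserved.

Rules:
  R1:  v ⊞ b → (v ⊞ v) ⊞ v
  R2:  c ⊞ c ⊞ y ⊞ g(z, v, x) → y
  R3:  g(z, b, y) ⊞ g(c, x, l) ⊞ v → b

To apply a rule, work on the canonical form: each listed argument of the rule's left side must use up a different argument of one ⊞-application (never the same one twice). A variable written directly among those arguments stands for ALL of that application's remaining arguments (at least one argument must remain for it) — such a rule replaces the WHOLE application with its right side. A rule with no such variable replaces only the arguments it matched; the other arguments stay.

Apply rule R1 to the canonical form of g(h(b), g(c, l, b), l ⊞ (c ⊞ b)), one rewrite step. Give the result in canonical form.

Canonical form:  g(h(b), g(c, l, b), b ⊞ c ⊞ l)
Match R1:  consume b;  v := c ⊞ l
The variable takes the whole remainder — replace the entire application.
Giving:  g(h(b), g(c, l, b), c ⊞ c ⊞ c ⊞ l ⊞ l ⊞ l)

Answer: g(h(b), g(c, l, b), c ⊞ c ⊞ c ⊞ l ⊞ l ⊞ l)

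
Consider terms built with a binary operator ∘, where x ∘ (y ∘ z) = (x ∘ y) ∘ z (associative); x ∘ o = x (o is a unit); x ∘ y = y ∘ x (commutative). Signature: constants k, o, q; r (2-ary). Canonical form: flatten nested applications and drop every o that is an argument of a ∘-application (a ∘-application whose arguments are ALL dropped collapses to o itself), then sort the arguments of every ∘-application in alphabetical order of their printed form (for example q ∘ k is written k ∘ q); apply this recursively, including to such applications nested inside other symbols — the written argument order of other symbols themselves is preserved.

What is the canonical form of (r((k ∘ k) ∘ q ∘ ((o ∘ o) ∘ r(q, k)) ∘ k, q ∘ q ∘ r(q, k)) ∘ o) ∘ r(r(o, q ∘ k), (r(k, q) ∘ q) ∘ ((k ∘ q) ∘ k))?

Answer: r(k ∘ k ∘ k ∘ q ∘ r(q, k), q ∘ q ∘ r(q, k)) ∘ r(r(o, k ∘ q), k ∘ k ∘ q ∘ q ∘ r(k, q))

Derivation:
Un-nest:  r((k ∘ k) ∘ q ∘ ((o ∘ o) ∘ r(q, k)) ∘ k, q ∘ q ∘ r(q, k)) ∘ o ∘ r(r(o, q ∘ k), (r(k, q) ∘ q) ∘ ((k ∘ q) ∘ k))
Inside:  r((k ∘ k) ∘ q ∘ ((o ∘ o) ∘ r(q, k)) ∘ k, q ∘ q ∘ r(q, k))  →  r(k ∘ k ∘ k ∘ q ∘ r(q, k), q ∘ q ∘ r(q, k))
Simplify inside:  r(r(o, q ∘ k), (r(k, q) ∘ q) ∘ ((k ∘ q) ∘ k))  →  r(r(o, k ∘ q), k ∘ k ∘ q ∘ q ∘ r(k, q))
Units out:  drop o
Sort arguments:  r(k ∘ k ∘ k ∘ q ∘ r(q, k), q ∘ q ∘ r(q, k)) ∘ r(r(o, k ∘ q), k ∘ k ∘ q ∘ q ∘ r(k, q))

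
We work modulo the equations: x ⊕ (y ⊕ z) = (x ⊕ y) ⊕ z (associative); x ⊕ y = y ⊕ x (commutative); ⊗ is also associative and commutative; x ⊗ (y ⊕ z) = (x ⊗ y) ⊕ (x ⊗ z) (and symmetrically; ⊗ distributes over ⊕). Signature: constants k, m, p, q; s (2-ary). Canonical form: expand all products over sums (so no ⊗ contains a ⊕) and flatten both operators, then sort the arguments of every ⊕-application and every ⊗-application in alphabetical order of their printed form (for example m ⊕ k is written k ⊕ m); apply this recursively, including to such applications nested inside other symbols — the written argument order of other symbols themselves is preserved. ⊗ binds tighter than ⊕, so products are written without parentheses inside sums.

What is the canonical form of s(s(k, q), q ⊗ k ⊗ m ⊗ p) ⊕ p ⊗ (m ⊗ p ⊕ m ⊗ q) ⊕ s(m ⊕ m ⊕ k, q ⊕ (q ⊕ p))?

Expand:  s(s(k, q), k ⊗ m ⊗ p ⊗ q) ⊕ m ⊗ p ⊗ p ⊕ m ⊗ p ⊗ q ⊕ s(k ⊕ m ⊕ m, p ⊕ q ⊕ q)
Sort:  m ⊗ p ⊗ p ⊕ m ⊗ p ⊗ q ⊕ s(k ⊕ m ⊕ m, p ⊕ q ⊕ q) ⊕ s(s(k, q), k ⊗ m ⊗ p ⊗ q)

Answer: m ⊗ p ⊗ p ⊕ m ⊗ p ⊗ q ⊕ s(k ⊕ m ⊕ m, p ⊕ q ⊕ q) ⊕ s(s(k, q), k ⊗ m ⊗ p ⊗ q)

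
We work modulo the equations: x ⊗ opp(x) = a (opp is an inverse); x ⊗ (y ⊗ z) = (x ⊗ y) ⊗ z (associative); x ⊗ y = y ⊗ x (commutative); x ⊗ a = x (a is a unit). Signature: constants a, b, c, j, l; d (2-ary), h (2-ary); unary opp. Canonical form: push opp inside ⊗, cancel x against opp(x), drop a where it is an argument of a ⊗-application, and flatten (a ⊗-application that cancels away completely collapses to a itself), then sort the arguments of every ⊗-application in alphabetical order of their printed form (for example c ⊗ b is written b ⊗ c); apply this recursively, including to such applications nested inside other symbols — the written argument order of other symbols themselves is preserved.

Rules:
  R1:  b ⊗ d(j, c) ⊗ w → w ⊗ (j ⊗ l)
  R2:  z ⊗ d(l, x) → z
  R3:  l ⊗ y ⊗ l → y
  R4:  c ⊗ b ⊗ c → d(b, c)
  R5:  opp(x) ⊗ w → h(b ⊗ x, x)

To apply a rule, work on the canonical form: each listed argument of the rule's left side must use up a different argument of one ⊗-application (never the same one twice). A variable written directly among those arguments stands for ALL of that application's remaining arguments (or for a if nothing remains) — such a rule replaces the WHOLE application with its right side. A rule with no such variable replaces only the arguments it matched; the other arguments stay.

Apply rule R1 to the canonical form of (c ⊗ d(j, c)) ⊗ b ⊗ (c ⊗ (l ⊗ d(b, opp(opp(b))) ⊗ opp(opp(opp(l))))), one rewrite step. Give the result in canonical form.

Answer: c ⊗ c ⊗ d(b, b) ⊗ j ⊗ l

Derivation:
Canonical form:  b ⊗ c ⊗ c ⊗ d(b, b) ⊗ d(j, c)
Match R1:  consume b, d(j, c);  w := c ⊗ c ⊗ d(b, b)
The extension variable absorbs all remaining arguments, so the whole application is rewritten.
New term:  c ⊗ c ⊗ d(b, b) ⊗ j ⊗ l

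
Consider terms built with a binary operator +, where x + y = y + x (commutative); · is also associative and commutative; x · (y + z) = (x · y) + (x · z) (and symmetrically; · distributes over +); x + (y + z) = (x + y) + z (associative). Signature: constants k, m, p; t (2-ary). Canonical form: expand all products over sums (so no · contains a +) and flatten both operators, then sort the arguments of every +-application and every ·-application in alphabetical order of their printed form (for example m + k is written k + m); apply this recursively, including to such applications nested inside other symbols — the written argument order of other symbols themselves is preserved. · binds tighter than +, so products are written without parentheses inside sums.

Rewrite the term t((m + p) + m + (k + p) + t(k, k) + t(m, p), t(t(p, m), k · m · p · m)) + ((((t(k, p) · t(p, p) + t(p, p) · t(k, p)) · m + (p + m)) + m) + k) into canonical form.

Expand products over sums:  t(k + m + m + p + p + t(k, k) + t(m, p), t(t(p, m), k · m · m · p)) + m · t(k, p) · t(p, p) + m · t(k, p) · t(p, p) + p + m + m + k
Sort arguments:  k + m + m + m · t(k, p) · t(p, p) + m · t(k, p) · t(p, p) + p + t(k + m + m + p + p + t(k, k) + t(m, p), t(t(p, m), k · m · m · p))

Answer: k + m + m + m · t(k, p) · t(p, p) + m · t(k, p) · t(p, p) + p + t(k + m + m + p + p + t(k, k) + t(m, p), t(t(p, m), k · m · m · p))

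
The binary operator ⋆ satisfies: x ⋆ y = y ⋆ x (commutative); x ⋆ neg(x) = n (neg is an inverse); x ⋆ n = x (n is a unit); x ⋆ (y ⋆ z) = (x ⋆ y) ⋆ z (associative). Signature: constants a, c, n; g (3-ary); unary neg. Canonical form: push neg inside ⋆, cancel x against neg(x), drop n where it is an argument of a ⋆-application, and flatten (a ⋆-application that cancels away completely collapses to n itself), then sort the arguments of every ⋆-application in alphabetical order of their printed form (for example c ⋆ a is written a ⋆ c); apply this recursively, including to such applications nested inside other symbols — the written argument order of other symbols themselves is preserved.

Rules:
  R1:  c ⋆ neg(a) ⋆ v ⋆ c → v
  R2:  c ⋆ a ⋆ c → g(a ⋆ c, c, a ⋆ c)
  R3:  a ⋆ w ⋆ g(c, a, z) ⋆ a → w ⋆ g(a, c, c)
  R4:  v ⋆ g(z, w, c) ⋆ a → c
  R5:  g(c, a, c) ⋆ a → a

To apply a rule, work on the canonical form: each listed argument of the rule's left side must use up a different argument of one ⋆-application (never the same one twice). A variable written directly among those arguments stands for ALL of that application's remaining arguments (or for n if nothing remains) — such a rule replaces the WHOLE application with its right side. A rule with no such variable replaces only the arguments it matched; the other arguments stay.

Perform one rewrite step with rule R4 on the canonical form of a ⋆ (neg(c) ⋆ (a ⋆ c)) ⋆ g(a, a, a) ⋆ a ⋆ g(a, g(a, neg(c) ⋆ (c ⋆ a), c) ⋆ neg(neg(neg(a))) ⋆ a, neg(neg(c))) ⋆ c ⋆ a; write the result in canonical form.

Canonical form:  a ⋆ a ⋆ a ⋆ a ⋆ c ⋆ g(a, a, a) ⋆ g(a, g(a, a, c), c)
Apply R4:  consuming a, g(a, g(a, a, c), c);  v := a ⋆ a ⋆ a ⋆ c ⋆ g(a, a, a), w := g(a, a, c), z := a
The extension variable absorbs all remaining arguments, so the whole application is rewritten.
Result:  c

Answer: c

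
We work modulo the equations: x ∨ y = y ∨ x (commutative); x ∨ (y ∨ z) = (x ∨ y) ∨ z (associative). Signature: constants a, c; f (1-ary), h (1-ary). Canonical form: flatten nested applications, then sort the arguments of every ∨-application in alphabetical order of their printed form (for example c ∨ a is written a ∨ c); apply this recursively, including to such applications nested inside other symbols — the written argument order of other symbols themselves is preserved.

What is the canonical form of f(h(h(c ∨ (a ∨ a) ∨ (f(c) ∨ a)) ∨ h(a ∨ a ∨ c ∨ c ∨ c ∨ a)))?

Answer: f(h(h(a ∨ a ∨ a ∨ c ∨ c ∨ c) ∨ h(a ∨ a ∨ a ∨ c ∨ f(c))))

Derivation:
Descend into:  h(c ∨ (a ∨ a) ∨ (f(c) ∨ a)) ∨ h(a ∨ a ∨ c ∨ c ∨ c ∨ a)
Inside:  h(c ∨ (a ∨ a) ∨ (f(c) ∨ a))  →  h(a ∨ a ∨ a ∨ c ∨ f(c))
Canonicalize subterm:  h(a ∨ a ∨ c ∨ c ∨ c ∨ a)  →  h(a ∨ a ∨ a ∨ c ∨ c ∨ c)
Sort:  h(a ∨ a ∨ a ∨ c ∨ c ∨ c) ∨ h(a ∨ a ∨ a ∨ c ∨ f(c))
Reassemble:  f(h(h(a ∨ a ∨ a ∨ c ∨ c ∨ c) ∨ h(a ∨ a ∨ a ∨ c ∨ f(c))))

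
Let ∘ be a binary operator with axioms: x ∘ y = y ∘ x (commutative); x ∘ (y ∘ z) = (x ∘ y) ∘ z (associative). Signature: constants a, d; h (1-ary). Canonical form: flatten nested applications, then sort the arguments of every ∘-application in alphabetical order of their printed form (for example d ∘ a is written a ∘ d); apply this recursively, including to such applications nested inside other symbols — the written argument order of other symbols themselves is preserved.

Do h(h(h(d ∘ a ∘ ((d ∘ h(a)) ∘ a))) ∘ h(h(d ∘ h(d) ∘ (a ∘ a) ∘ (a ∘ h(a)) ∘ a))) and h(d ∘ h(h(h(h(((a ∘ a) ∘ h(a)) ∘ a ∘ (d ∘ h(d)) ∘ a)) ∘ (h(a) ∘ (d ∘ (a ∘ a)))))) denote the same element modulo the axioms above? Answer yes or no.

Answer: no — h(h(h(a ∘ a ∘ a ∘ a ∘ d ∘ h(a) ∘ h(d))) ∘ h(h(a ∘ a ∘ d ∘ d ∘ h(a)))) vs h(d ∘ h(h(a ∘ a ∘ d ∘ h(a) ∘ h(h(a ∘ a ∘ a ∘ a ∘ d ∘ h(a) ∘ h(d))))))

Derivation:
Left:  h(h(h(d ∘ a ∘ ((d ∘ h(a)) ∘ a))) ∘ h(h(d ∘ h(d) ∘ (a ∘ a) ∘ (a ∘ h(a)) ∘ a)))
  Focus inside:  h(h(d ∘ a ∘ ((d ∘ h(a)) ∘ a))) ∘ h(h(d ∘ h(d) ∘ (a ∘ a) ∘ (a ∘ h(a)) ∘ a))
  Simplify inside:  h(h(d ∘ a ∘ ((d ∘ h(a)) ∘ a)))  →  h(h(a ∘ a ∘ d ∘ d ∘ h(a)))
  Simplify inside:  h(h(d ∘ h(d) ∘ (a ∘ a) ∘ (a ∘ h(a)) ∘ a))  →  h(h(a ∘ a ∘ a ∘ a ∘ d ∘ h(a) ∘ h(d)))
  Sort:  h(h(a ∘ a ∘ a ∘ a ∘ d ∘ h(a) ∘ h(d))) ∘ h(h(a ∘ a ∘ d ∘ d ∘ h(a)))
  Put back:  h(h(h(a ∘ a ∘ a ∘ a ∘ d ∘ h(a) ∘ h(d))) ∘ h(h(a ∘ a ∘ d ∘ d ∘ h(a))))
Right:  h(d ∘ h(h(h(h(((a ∘ a) ∘ h(a)) ∘ a ∘ (d ∘ h(d)) ∘ a)) ∘ (h(a) ∘ (d ∘ (a ∘ a))))))
  Descend into:  d ∘ h(h(h(h(((a ∘ a) ∘ h(a)) ∘ a ∘ (d ∘ h(d)) ∘ a)) ∘ (h(a) ∘ (d ∘ (a ∘ a)))))
  Canonicalize subterm:  h(h(h(h(((a ∘ a) ∘ h(a)) ∘ a ∘ (d ∘ h(d)) ∘ a)) ∘ (h(a) ∘ (d ∘ (a ∘ a)))))  →  h(h(a ∘ a ∘ d ∘ h(a) ∘ h(h(a ∘ a ∘ a ∘ a ∘ d ∘ h(a) ∘ h(d)))))
  Sort arguments:  d ∘ h(h(a ∘ a ∘ d ∘ h(a) ∘ h(h(a ∘ a ∘ a ∘ a ∘ d ∘ h(a) ∘ h(d)))))
  Put back:  h(d ∘ h(h(a ∘ a ∘ d ∘ h(a) ∘ h(h(a ∘ a ∘ a ∘ a ∘ d ∘ h(a) ∘ h(d))))))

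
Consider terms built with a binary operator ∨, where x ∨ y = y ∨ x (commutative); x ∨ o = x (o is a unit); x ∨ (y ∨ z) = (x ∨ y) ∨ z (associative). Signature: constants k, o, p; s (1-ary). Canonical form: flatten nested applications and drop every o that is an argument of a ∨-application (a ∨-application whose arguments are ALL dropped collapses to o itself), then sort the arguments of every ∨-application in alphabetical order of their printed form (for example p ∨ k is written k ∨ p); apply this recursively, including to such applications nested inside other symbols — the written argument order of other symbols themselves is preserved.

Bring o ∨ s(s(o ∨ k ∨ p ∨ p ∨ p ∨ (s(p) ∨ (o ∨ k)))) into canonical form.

Answer: s(s(k ∨ k ∨ p ∨ p ∨ p ∨ s(p)))

Derivation:
Simplify inside:  s(s(o ∨ k ∨ p ∨ p ∨ p ∨ (s(p) ∨ (o ∨ k))))  →  s(s(k ∨ k ∨ p ∨ p ∨ p ∨ s(p)))
Drop the unit:  drop o
Sort:  s(s(k ∨ k ∨ p ∨ p ∨ p ∨ s(p)))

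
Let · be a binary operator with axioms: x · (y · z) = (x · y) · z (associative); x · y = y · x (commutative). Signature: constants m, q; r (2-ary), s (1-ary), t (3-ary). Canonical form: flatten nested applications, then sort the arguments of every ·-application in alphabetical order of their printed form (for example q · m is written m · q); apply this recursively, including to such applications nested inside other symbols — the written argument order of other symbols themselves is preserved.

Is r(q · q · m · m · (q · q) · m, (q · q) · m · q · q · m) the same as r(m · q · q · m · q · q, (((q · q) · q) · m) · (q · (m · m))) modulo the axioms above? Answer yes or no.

Answer: no — r(m · m · m · q · q · q · q, m · m · q · q · q · q) vs r(m · m · q · q · q · q, m · m · m · q · q · q · q)

Derivation:
Left:  r(q · q · m · m · (q · q) · m, (q · q) · m · q · q · m)
  Descend into:  q · q · m · m · (q · q) · m
  Un-nest:  q · q · m · m · q · q · m
  Order the arguments:  m · m · m · q · q · q · q
  Rebuild:  r(m · m · m · q · q · q · q, m · m · q · q · q · q)
Right:  r(m · q · q · m · q · q, (((q · q) · q) · m) · (q · (m · m)))
  Focus inside:  (((q · q) · q) · m) · (q · (m · m))
  Merge nested applications:  q · q · q · m · q · m · m
  Sort arguments:  m · m · m · q · q · q · q
  Rebuild:  r(m · m · q · q · q · q, m · m · m · q · q · q · q)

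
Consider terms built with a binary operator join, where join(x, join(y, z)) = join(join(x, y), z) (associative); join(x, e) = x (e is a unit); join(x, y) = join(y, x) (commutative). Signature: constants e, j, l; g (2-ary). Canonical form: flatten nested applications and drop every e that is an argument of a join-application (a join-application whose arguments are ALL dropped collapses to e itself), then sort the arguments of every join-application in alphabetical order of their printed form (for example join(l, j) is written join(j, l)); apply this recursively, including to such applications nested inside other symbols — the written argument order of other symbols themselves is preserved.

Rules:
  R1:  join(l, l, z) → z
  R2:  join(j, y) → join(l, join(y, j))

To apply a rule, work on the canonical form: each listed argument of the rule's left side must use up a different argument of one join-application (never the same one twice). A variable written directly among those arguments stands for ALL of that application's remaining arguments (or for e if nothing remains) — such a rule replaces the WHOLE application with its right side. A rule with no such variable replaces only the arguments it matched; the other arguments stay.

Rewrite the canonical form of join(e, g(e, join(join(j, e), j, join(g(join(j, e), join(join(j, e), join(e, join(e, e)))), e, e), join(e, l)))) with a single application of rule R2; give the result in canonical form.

Canonical form:  g(e, join(g(j, j), j, j, l))
Match R2:  consume j;  y := join(g(j, j), j, l)
The extension variable absorbs all remaining arguments, so the whole application is rewritten.
Giving:  g(e, join(g(j, j), j, j, l, l))

Answer: g(e, join(g(j, j), j, j, l, l))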